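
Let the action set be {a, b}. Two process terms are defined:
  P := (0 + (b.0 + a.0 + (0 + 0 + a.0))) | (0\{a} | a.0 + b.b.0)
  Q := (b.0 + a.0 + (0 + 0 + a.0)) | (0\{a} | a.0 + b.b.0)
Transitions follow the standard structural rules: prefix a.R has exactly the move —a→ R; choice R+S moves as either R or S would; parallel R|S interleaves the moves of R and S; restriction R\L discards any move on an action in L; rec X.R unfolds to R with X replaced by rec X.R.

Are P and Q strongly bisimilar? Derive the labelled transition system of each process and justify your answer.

bisimilar

P's transition system — 8 states:
  m0 = (0 + (b.0 + a.0 + (0 + 0 + a.0))) | (0\{a} | a.0 + b.b.0) ⊢ =a=> m1, =a=> m2, =b=> m2, =b=> m3
  m1 = (0 + (b.0 + a.0 + (0 + 0 + a.0))) | (0\{a} | 0) ⊢ =a=> m4, =b=> m4
  m2 = 0 | (0\{a} | a.0 + b.b.0) ⊢ =a=> m4, =b=> m5
  m3 = (0 + (b.0 + a.0 + (0 + 0 + a.0))) | b.0 ⊢ =a=> m5, =b=> m5, =b=> m6
  m4 = 0 | (0\{a} | 0) ⊢ ·
  m5 = 0 | b.0 ⊢ =b=> m7
  m6 = (0 + (b.0 + a.0 + (0 + 0 + a.0))) | 0 ⊢ =a=> m7, =b=> m7
  m7 = 0 | 0 ⊢ ·
Q's transition system — 8 states:
  n0 = (b.0 + a.0 + (0 + 0 + a.0)) | (0\{a} | a.0 + b.b.0) ⊢ =a=> n1, =a=> n2, =b=> n2, =b=> n3
  n1 = (b.0 + a.0 + (0 + 0 + a.0)) | (0\{a} | 0) ⊢ =a=> n4, =b=> n4
  n2 = 0 | (0\{a} | a.0 + b.b.0) ⊢ =a=> n4, =b=> n5
  n3 = (b.0 + a.0 + (0 + 0 + a.0)) | b.0 ⊢ =a=> n5, =b=> n5, =b=> n6
  n4 = 0 | (0\{a} | 0) ⊢ ·
  n5 = 0 | b.0 ⊢ =b=> n7
  n6 = (b.0 + a.0 + (0 + 0 + a.0)) | 0 ⊢ =a=> n7, =b=> n7
  n7 = 0 | 0 ⊢ ·
Partition-refinement fixed point:
  B0 = {m0, n0}
  B1 = {m1, m6, n1, n6}
  B2 = {m4, m7, n4, n7}
  B3 = {m2, n2}
  B4 = {m5, n5}
  B5 = {m3, n3}
m0 ∈ B0, n0 ∈ B0 → same block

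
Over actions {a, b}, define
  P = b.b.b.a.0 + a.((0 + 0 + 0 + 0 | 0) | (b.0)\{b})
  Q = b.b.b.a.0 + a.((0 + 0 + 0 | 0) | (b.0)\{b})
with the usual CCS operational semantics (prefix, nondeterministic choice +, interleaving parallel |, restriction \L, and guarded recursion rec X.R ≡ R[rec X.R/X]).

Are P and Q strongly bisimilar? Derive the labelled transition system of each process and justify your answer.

P's transition system — 6 states:
  p0 = b.b.b.a.0 + a.((0 + 0 + 0 + 0 | 0) | (b.0)\{b}) ⊢ —a→ p1, —b→ p2
  p1 = (0 + 0 + 0 + 0 | 0) | (b.0)\{b} ⊢ ∅
  p2 = b.b.a.0 ⊢ —b→ p3
  p3 = b.a.0 ⊢ —b→ p4
  p4 = a.0 ⊢ —a→ p5
  p5 = 0 ⊢ ∅
Q's transition system — 6 states:
  q0 = b.b.b.a.0 + a.((0 + 0 + 0 | 0) | (b.0)\{b}) ⊢ —a→ q1, —b→ q2
  q1 = (0 + 0 + 0 | 0) | (b.0)\{b} ⊢ ∅
  q2 = b.b.a.0 ⊢ —b→ q3
  q3 = b.a.0 ⊢ —b→ q4
  q4 = a.0 ⊢ —a→ q5
  q5 = 0 ⊢ ∅
Coarsest stable partition (strong bisimilarity classes):
  B0 = {p0, q0}
  B1 = {p2, q2}
  B2 = {p3, q3}
  B3 = {p4, q4}
  B4 = {p1, p5, q1, q5}
p0 ∈ B0, q0 ∈ B0 → same block

P ~ Q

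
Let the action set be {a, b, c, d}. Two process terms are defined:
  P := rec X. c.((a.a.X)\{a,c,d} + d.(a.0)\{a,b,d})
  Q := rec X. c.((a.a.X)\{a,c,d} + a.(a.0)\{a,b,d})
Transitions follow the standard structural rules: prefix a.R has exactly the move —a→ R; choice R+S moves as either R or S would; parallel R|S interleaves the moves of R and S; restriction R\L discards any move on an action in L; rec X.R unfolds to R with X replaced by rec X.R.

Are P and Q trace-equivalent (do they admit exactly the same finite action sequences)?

NO — witness ⟨cd⟩

LTS(P): 3 reachable states
  p0 = rec X. c.((a.a.X)\{a,c,d} + d.(a.0)\{a,b,d}) | =c=> p1
  p1 = (a.a.(rec X. c.((a.a.X)\{a,c,d} + d.(a.0)\{a,b,d})))\{a,c,d} + d.(a.0)\{a,b,d} | =d=> p2
  p2 = (a.0)\{a,b,d} | (no moves)
LTS(Q): 3 reachable states
  q0 = rec X. c.((a.a.X)\{a,c,d} + a.(a.0)\{a,b,d}) | =c=> q1
  q1 = (a.a.(rec X. c.((a.a.X)\{a,c,d} + a.(a.0)\{a,b,d})))\{a,c,d} + a.(a.0)\{a,b,d} | =a=> q2
  q2 = (a.0)\{a,b,d} | (no moves)
Executing cd from P (initial set {p0}):
  [1] c ⇒ {p1}
  [2] d ⇒ {p2}
  — P admits the full trace.
Executing cd from Q (initial set {q0}):
  [1] c ⇒ {q1}
  [2] d ⇒ ∅ (Q stuck)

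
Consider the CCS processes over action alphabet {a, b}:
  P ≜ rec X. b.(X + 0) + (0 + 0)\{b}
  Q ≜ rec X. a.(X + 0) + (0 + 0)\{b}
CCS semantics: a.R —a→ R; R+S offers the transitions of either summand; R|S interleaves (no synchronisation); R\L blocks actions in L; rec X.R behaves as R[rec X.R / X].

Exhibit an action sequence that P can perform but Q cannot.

LTS(P): 2 reachable states
  m0 = rec X. b.(X + 0) + (0 + 0)\{b} | ··b··> m1
  m1 = (rec X. b.(X + 0) + (0 + 0)\{b}) + 0 | ··b··> m1
LTS(Q): 2 reachable states
  n0 = rec X. a.(X + 0) + (0 + 0)\{b} | ··a··> n1
  n1 = (rec X. a.(X + 0) + (0 + 0)\{b}) + 0 | ··a··> n1
Run σ = ⟨b⟩ on P: start {m0}
  step 1 (b): {m1}
  — P admits the full trace.
Run σ = ⟨b⟩ on Q: start {n0}
  step 1 (b): no successor for Q

b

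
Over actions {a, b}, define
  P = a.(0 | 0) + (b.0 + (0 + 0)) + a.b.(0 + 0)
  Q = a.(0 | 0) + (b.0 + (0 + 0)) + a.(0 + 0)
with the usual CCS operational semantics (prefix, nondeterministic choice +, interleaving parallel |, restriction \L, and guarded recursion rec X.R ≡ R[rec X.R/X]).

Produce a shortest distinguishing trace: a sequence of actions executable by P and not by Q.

ab

LTS(P): 5 reachable states
  u0 = a.(0 | 0) + (b.0 + (0 + 0)) + a.b.(0 + 0) has moves -a-> u1, -a-> u2, -b-> u3
  u1 = 0 | 0 has moves deadlocked
  u2 = b.(0 + 0) has moves -b-> u4
  u3 = 0 has moves deadlocked
  u4 = 0 + 0 has moves deadlocked
LTS(Q): 4 reachable states
  v0 = a.(0 | 0) + (b.0 + (0 + 0)) + a.(0 + 0) has moves -a-> v1, -a-> v2, -b-> v3
  v1 = 0 + 0 has moves deadlocked
  v2 = 0 | 0 has moves deadlocked
  v3 = 0 has moves deadlocked
Executing ab from P (initial set {u0}):
  [1] a ⇒ {u1, u2}
  [2] b ⇒ {u4}
  ✓ P
Executing ab from Q (initial set {v0}):
  [1] a ⇒ {v1, v2}
  [2] b ⇒ no successor for Q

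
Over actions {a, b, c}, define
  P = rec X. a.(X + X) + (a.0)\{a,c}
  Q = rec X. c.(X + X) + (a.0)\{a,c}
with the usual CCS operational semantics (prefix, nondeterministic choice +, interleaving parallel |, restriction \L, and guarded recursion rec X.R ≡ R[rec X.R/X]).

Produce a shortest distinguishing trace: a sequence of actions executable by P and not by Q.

Reachable graph of P (2 states):
  p0 = rec X. a.(X + X) + (a.0)\{a,c} :: =a=> p1
  p1 = (rec X. a.(X + X) + (a.0)\{a,c}) + (rec X. a.(X + X) + (a.0)\{a,c}) :: =a=> p1
Reachable graph of Q (2 states):
  q0 = rec X. c.(X + X) + (a.0)\{a,c} :: =c=> q1
  q1 = (rec X. c.(X + X) + (a.0)\{a,c}) + (rec X. c.(X + X) + (a.0)\{a,c}) :: =c=> q1
Run σ = ⟨a⟩ on P: start {p0}
  step 1 (a): {p1}
  P completes σ.
Run σ = ⟨a⟩ on Q: start {q0}
  step 1 (a): ∅  — Q cannot continue

a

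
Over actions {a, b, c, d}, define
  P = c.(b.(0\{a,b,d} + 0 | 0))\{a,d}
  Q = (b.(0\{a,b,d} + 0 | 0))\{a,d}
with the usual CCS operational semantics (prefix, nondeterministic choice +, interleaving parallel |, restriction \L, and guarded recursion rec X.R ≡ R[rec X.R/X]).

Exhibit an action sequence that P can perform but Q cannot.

c

LTS(P): 3 reachable states
  u0 = c.(b.(0\{a,b,d} + 0 | 0))\{a,d} ⊢ -c-> u1
  u1 = (b.(0\{a,b,d} + 0 | 0))\{a,d} ⊢ -b-> u2
  u2 = (0\{a,b,d} + 0 | 0)\{a,d} ⊢ ∅
LTS(Q): 2 reachable states
  v0 = (b.(0\{a,b,d} + 0 | 0))\{a,d} ⊢ -b-> v1
  v1 = (0\{a,b,d} + 0 | 0)\{a,d} ⊢ ∅
Executing c from P (initial set {u0}):
  after c @ step 1: {u1}
  ✓ P
Executing c from Q (initial set {v0}):
  after c @ step 1: no successor for Q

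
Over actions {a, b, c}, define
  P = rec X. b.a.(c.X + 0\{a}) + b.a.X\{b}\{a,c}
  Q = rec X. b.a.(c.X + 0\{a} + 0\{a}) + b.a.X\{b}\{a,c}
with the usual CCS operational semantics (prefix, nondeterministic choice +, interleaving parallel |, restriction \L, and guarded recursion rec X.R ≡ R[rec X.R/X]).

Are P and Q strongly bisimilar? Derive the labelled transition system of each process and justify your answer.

P's transition system — 5 states:
  m0 = rec X. b.a.(c.X + 0\{a}) + b.a.X\{b}\{a,c} | =b=> m1, =b=> m2
  m1 = a.(c.(rec X. b.a.(c.X + 0\{a}) + b.a.X\{b}\{a,c}) + 0\{a}) | =a=> m3
  m2 = a.(rec X. b.a.(c.X + 0\{a}) + b.a.X\{b}\{a,c})\{b}\{a,c} | =a=> m4
  m3 = c.(rec X. b.a.(c.X + 0\{a}) + b.a.X\{b}\{a,c}) + 0\{a} | =c=> m0
  m4 = (rec X. b.a.(c.X + 0\{a}) + b.a.X\{b}\{a,c})\{b}\{a,c} | deadlocked
Q's transition system — 5 states:
  n0 = rec X. b.a.(c.X + 0\{a} + 0\{a}) + b.a.X\{b}\{a,c} | =b=> n1, =b=> n2
  n1 = a.(c.(rec X. b.a.(c.X + 0\{a} + 0\{a}) + b.a.X\{b}\{a,c}) + 0\{a} + 0\{a}) | =a=> n3
  n2 = a.(rec X. b.a.(c.X + 0\{a} + 0\{a}) + b.a.X\{b}\{a,c})\{b}\{a,c} | =a=> n4
  n3 = c.(rec X. b.a.(c.X + 0\{a} + 0\{a}) + b.a.X\{b}\{a,c}) + 0\{a} + 0\{a} | =c=> n0
  n4 = (rec X. b.a.(c.X + 0\{a} + 0\{a}) + b.a.X\{b}\{a,c})\{b}\{a,c} | deadlocked
Bisimilarity quotient blocks:
  B0 = {m0, n0}
  B1 = {m2, n2}
  B2 = {m4, n4}
  B3 = {m1, n1}
  B4 = {m3, n3}
m0 ∈ B0, n0 ∈ B0 → same block

YES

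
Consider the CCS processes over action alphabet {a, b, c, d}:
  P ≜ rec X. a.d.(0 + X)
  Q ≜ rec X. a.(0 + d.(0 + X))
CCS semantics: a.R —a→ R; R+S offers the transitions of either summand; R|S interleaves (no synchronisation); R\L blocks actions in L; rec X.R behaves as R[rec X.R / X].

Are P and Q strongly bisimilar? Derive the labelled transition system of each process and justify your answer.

bisimilar

LTS(P): 3 reachable states
  p0 = rec X. a.d.(0 + X) has moves ··a··> p1
  p1 = d.(0 + (rec X. a.d.(0 + X))) has moves ··d··> p2
  p2 = 0 + (rec X. a.d.(0 + X)) has moves ··a··> p1
LTS(Q): 3 reachable states
  q0 = rec X. a.(0 + d.(0 + X)) has moves ··a··> q1
  q1 = 0 + d.(0 + (rec X. a.(0 + d.(0 + X)))) has moves ··d··> q2
  q2 = 0 + (rec X. a.(0 + d.(0 + X))) has moves ··a··> q1
Bisimilarity quotient blocks:
  B0 = {p0, p2, q0, q2}
  B1 = {p1, q1}
p0 ∈ B0, q0 ∈ B0 → same block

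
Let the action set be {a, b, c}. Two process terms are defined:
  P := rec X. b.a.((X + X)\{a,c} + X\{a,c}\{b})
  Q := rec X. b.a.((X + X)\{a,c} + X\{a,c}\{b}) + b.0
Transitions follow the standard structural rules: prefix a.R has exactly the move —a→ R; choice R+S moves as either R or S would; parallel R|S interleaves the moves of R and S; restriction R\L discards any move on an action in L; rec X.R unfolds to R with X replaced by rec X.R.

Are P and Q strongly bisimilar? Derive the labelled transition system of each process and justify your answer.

P ≁ Q

Reachable graph of P (4 states):
  s0 = rec X. b.a.((X + X)\{a,c} + X\{a,c}\{b}) → ··b··> s1
  s1 = a.(((rec X. b.a.((X + X)\{a,c} + X\{a,c}\{b})) + (rec X. b.a.((X + X)\{a,c} + X\{a,c}\{b})))\{a,c} + (rec X. b.a.((X + X)\{a,c} + X\{a,c}\{b}))\{a,c}\{b}) → ··a··> s2
  s2 = ((rec X. b.a.((X + X)\{a,c} + X\{a,c}\{b})) + (rec X. b.a.((X + X)\{a,c} + X\{a,c}\{b})))\{a,c} + (rec X. b.a.((X + X)\{a,c} + X\{a,c}\{b}))\{a,c}\{b} → ··b··> s3
  s3 = (a.(((rec X. b.a.((X + X)\{a,c} + X\{a,c}\{b})) + (rec X. b.a.((X + X)\{a,c} + X\{a,c}\{b})))\{a,c} + (rec X. b.a.((X + X)\{a,c} + X\{a,c}\{b}))\{a,c}\{b}))\{a,c} → ·
Reachable graph of Q (6 states):
  t0 = rec X. b.a.((X + X)\{a,c} + X\{a,c}\{b}) + b.0 → ··b··> t1, ··b··> t2
  t1 = 0 → ·
  t2 = a.(((rec X. b.a.((X + X)\{a,c} + X\{a,c}\{b}) + b.0) + (rec X. b.a.((X + X)\{a,c} + X\{a,c}\{b}) + b.0))\{a,c} + (rec X. b.a.((X + X)\{a,c} + X\{a,c}\{b}) + b.0)\{a,c}\{b}) → ··a··> t3
  t3 = ((rec X. b.a.((X + X)\{a,c} + X\{a,c}\{b}) + b.0) + (rec X. b.a.((X + X)\{a,c} + X\{a,c}\{b}) + b.0))\{a,c} + (rec X. b.a.((X + X)\{a,c} + X\{a,c}\{b}) + b.0)\{a,c}\{b} → ··b··> t4, ··b··> t5
  t4 = (a.(((rec X. b.a.((X + X)\{a,c} + X\{a,c}\{b}) + b.0) + (rec X. b.a.((X + X)\{a,c} + X\{a,c}\{b}) + b.0))\{a,c} + (rec X. b.a.((X + X)\{a,c} + X\{a,c}\{b}) + b.0)\{a,c}\{b}))\{a,c} → ·
  t5 = 0\{a,c} → ·
Partition-refinement fixed point:
  B0 = {s0}
  B1 = {s1, t2}
  B2 = {s2, t3}
  B3 = {s3, t1, t4, t5}
  B4 = {t0}
s0 ∈ B0, t0 ∈ B4 → different blocks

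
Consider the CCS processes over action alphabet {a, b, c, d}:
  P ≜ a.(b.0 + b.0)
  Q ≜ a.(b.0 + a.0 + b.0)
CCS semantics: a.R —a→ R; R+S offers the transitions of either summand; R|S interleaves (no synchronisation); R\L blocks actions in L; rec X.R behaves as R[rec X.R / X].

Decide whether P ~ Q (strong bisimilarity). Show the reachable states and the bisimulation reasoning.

P ≁ Q

LTS(P): 3 reachable states
  m0 = a.(b.0 + b.0) has moves -a-> m1
  m1 = b.0 + b.0 has moves -b-> m2
  m2 = 0 has moves ∅
LTS(Q): 3 reachable states
  n0 = a.(b.0 + a.0 + b.0) has moves -a-> n1
  n1 = b.0 + a.0 + b.0 has moves -a-> n2, -b-> n2
  n2 = 0 has moves ∅
Coarsest stable partition (strong bisimilarity classes):
  B0 = {m0}
  B1 = {m1}
  B2 = {m2, n2}
  B3 = {n0}
  B4 = {n1}
m0 ∈ B0, n0 ∈ B3 → different blocks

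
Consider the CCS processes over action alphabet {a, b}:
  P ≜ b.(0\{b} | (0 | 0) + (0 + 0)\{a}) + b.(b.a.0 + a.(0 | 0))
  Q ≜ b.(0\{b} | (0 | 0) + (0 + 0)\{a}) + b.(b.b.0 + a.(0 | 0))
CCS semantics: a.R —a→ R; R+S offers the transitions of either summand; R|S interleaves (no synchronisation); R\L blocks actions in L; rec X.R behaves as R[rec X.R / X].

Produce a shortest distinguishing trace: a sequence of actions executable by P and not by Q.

P's transition system — 6 states:
  u0 = b.(0\{b} | (0 | 0) + (0 + 0)\{a}) + b.(b.a.0 + a.(0 | 0)) | —b→ u1, —b→ u2
  u1 = 0\{b} | (0 | 0) + (0 + 0)\{a} | ∅
  u2 = b.a.0 + a.(0 | 0) | —a→ u3, —b→ u4
  u3 = 0 | 0 | ∅
  u4 = a.0 | —a→ u5
  u5 = 0 | ∅
Q's transition system — 6 states:
  v0 = b.(0\{b} | (0 | 0) + (0 + 0)\{a}) + b.(b.b.0 + a.(0 | 0)) | —b→ v1, —b→ v2
  v1 = 0\{b} | (0 | 0) + (0 + 0)\{a} | ∅
  v2 = b.b.0 + a.(0 | 0) | —a→ v3, —b→ v4
  v3 = 0 | 0 | ∅
  v4 = b.0 | —b→ v5
  v5 = 0 | ∅
Executing bba from P (initial set {u0}):
  step 1 (b): {u1, u2}
  step 2 (b): {u4}
  step 3 (a): {u5}
  — P admits the full trace.
Executing bba from Q (initial set {v0}):
  step 1 (b): {v1, v2}
  step 2 (b): {v4}
  step 3 (a): no successor for Q

bba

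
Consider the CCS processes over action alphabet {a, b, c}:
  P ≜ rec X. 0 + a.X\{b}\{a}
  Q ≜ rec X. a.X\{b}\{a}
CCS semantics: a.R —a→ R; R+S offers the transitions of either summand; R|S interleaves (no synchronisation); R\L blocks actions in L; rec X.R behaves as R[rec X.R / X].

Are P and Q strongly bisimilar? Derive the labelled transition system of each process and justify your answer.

Reachable graph of P (2 states):
  p0 = rec X. 0 + a.X\{b}\{a} :: --a--▸ p1
  p1 = (rec X. 0 + a.X\{b}\{a})\{b}\{a} :: deadlocked
Reachable graph of Q (2 states):
  q0 = rec X. a.X\{b}\{a} :: --a--▸ q1
  q1 = (rec X. a.X\{b}\{a})\{b}\{a} :: deadlocked
Coarsest stable partition (strong bisimilarity classes):
  B0 = {p0, q0}
  B1 = {p1, q1}
p0 ∈ B0, q0 ∈ B0 → same block

P ~ Q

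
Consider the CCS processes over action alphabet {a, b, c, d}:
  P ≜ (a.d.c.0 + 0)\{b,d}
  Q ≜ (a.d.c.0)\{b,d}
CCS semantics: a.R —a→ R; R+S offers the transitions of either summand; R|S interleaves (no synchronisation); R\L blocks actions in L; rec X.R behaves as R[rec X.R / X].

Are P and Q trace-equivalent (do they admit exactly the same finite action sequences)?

traces(P) = traces(Q)

LTS(P): 2 reachable states
  p0 = (a.d.c.0 + 0)\{b,d} → =a=> p1
  p1 = (d.c.0)\{b,d} → (no moves)
LTS(Q): 2 reachable states
  q0 = (a.d.c.0)\{b,d} → =a=> q1
  q1 = (d.c.0)\{b,d} → (no moves)
Coarsest stable partition (strong bisimilarity classes):
  B0 = {p0, q0}
  B1 = {p1, q1}
p0 ∈ B0, q0 ∈ B0 → same block
Bisimilar ⇒ trace-equivalent.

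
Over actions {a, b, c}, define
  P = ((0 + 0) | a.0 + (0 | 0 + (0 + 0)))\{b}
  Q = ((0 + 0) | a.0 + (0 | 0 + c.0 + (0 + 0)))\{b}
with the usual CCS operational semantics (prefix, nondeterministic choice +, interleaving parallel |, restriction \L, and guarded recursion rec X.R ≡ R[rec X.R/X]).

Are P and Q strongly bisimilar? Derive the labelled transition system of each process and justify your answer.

P's transition system — 2 states:
  m0 = ((0 + 0) | a.0 + (0 | 0 + (0 + 0)))\{b} | -a-> m1
  m1 = ((0 + 0) | 0)\{b} | stopped
Q's transition system — 3 states:
  n0 = ((0 + 0) | a.0 + (0 | 0 + c.0 + (0 + 0)))\{b} | -a-> n1, -c-> n2
  n1 = ((0 + 0) | 0)\{b} | stopped
  n2 = 0\{b} | stopped
Partition-refinement fixed point:
  B0 = {m0}
  B1 = {m1, n1, n2}
  B2 = {n0}
m0 ∈ B0, n0 ∈ B2 → different blocks

not bisimilar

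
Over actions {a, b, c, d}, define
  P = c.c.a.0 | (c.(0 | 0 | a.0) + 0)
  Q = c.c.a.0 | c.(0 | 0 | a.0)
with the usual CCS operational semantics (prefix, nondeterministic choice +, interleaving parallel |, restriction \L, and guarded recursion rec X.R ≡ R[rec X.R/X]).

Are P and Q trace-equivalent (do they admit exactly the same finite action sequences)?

Reachable graph of P (12 states):
  p0 = c.c.a.0 | (c.(0 | 0 | a.0) + 0) | --c--▸ p1, --c--▸ p2
  p1 = c.a.0 | (c.(0 | 0 | a.0) + 0) | --c--▸ p3, --c--▸ p4
  p2 = c.c.a.0 | (0 | 0 | a.0) | --a--▸ p5, --c--▸ p4
  p3 = a.0 | (c.(0 | 0 | a.0) + 0) | --a--▸ p6, --c--▸ p7
  p4 = c.a.0 | (0 | 0 | a.0) | --a--▸ p8, --c--▸ p7
  p5 = c.c.a.0 | (0 | 0 | 0) | --c--▸ p8
  p6 = 0 | (c.(0 | 0 | a.0) + 0) | --c--▸ p9
  p7 = a.0 | (0 | 0 | a.0) | --a--▸ p10, --a--▸ p9
  p8 = c.a.0 | (0 | 0 | 0) | --c--▸ p10
  p9 = 0 | (0 | 0 | a.0) | --a--▸ p11
  p10 = a.0 | (0 | 0 | 0) | --a--▸ p11
  p11 = 0 | (0 | 0 | 0) | stopped
Reachable graph of Q (12 states):
  q0 = c.c.a.0 | c.(0 | 0 | a.0) | --c--▸ q1, --c--▸ q2
  q1 = c.a.0 | c.(0 | 0 | a.0) | --c--▸ q3, --c--▸ q4
  q2 = c.c.a.0 | (0 | 0 | a.0) | --a--▸ q5, --c--▸ q4
  q3 = a.0 | c.(0 | 0 | a.0) | --a--▸ q6, --c--▸ q7
  q4 = c.a.0 | (0 | 0 | a.0) | --a--▸ q8, --c--▸ q7
  q5 = c.c.a.0 | (0 | 0 | 0) | --c--▸ q8
  q6 = 0 | c.(0 | 0 | a.0) | --c--▸ q9
  q7 = a.0 | (0 | 0 | a.0) | --a--▸ q10, --a--▸ q9
  q8 = c.a.0 | (0 | 0 | 0) | --c--▸ q10
  q9 = 0 | (0 | 0 | a.0) | --a--▸ q11
  q10 = a.0 | (0 | 0 | 0) | --a--▸ q11
  q11 = 0 | (0 | 0 | 0) | stopped
Bisimilarity quotient blocks:
  B0 = {p0, q0}
  B1 = {p1, q1}
  B2 = {p3, p4, q3, q4}
  B3 = {p6, p8, q6, q8}
  B4 = {p10, p9, q10, q9}
  B5 = {p11, q11}
  B6 = {p7, q7}
  B7 = {p2, q2}
  B8 = {p5, q5}
p0 ∈ B0, q0 ∈ B0 → same block
Bisimilar ⇒ trace-equivalent.

traces(P) = traces(Q)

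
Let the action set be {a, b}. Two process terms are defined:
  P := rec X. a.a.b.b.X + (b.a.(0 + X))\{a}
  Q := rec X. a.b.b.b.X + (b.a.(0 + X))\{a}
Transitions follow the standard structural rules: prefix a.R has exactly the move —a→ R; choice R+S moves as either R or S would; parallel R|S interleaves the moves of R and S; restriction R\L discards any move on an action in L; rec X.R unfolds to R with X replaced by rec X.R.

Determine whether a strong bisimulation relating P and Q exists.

Reachable graph of P (5 states):
  u0 = rec X. a.a.b.b.X + (b.a.(0 + X))\{a} | —a→ u1, —b→ u2
  u1 = a.b.b.(rec X. a.a.b.b.X + (b.a.(0 + X))\{a}) | —a→ u3
  u2 = (a.(0 + (rec X. a.a.b.b.X + (b.a.(0 + X))\{a})))\{a} | ·
  u3 = b.b.(rec X. a.a.b.b.X + (b.a.(0 + X))\{a}) | —b→ u4
  u4 = b.(rec X. a.a.b.b.X + (b.a.(0 + X))\{a}) | —b→ u0
Reachable graph of Q (5 states):
  v0 = rec X. a.b.b.b.X + (b.a.(0 + X))\{a} | —a→ v1, —b→ v2
  v1 = b.b.b.(rec X. a.b.b.b.X + (b.a.(0 + X))\{a}) | —b→ v3
  v2 = (a.(0 + (rec X. a.b.b.b.X + (b.a.(0 + X))\{a})))\{a} | ·
  v3 = b.b.(rec X. a.b.b.b.X + (b.a.(0 + X))\{a}) | —b→ v4
  v4 = b.(rec X. a.b.b.b.X + (b.a.(0 + X))\{a}) | —b→ v0
Bisimilarity quotient blocks:
  B0 = {u0}
  B1 = {u2, v2}
  B2 = {u1}
  B3 = {u3}
  B4 = {u4}
  B5 = {v0}
  B6 = {v1}
  B7 = {v3}
  B8 = {v4}
u0 ∈ B0, v0 ∈ B5 → different blocks

NO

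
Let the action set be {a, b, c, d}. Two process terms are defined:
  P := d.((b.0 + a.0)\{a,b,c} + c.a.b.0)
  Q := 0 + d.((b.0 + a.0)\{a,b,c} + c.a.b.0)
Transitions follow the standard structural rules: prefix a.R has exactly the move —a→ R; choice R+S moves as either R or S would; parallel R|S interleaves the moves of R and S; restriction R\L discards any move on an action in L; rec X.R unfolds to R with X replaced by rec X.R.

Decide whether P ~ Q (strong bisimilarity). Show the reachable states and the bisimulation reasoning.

YES

LTS(P): 5 reachable states
  s0 = d.((b.0 + a.0)\{a,b,c} + c.a.b.0) has moves -d-> s1
  s1 = (b.0 + a.0)\{a,b,c} + c.a.b.0 has moves -c-> s2
  s2 = a.b.0 has moves -a-> s3
  s3 = b.0 has moves -b-> s4
  s4 = 0 has moves (no moves)
LTS(Q): 5 reachable states
  t0 = 0 + d.((b.0 + a.0)\{a,b,c} + c.a.b.0) has moves -d-> t1
  t1 = (b.0 + a.0)\{a,b,c} + c.a.b.0 has moves -c-> t2
  t2 = a.b.0 has moves -a-> t3
  t3 = b.0 has moves -b-> t4
  t4 = 0 has moves (no moves)
Partition-refinement fixed point:
  B0 = {s0, t0}
  B1 = {s1, t1}
  B2 = {s2, t2}
  B3 = {s3, t3}
  B4 = {s4, t4}
s0 ∈ B0, t0 ∈ B0 → same block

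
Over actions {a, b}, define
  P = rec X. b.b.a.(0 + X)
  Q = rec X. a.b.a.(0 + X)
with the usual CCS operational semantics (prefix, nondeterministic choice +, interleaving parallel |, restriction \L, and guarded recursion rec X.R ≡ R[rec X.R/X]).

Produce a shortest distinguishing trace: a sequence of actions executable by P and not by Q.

LTS(P): 4 reachable states
  m0 = rec X. b.b.a.(0 + X) | ··b··> m1
  m1 = b.a.(0 + (rec X. b.b.a.(0 + X))) | ··b··> m2
  m2 = a.(0 + (rec X. b.b.a.(0 + X))) | ··a··> m3
  m3 = 0 + (rec X. b.b.a.(0 + X)) | ··b··> m1
LTS(Q): 4 reachable states
  n0 = rec X. a.b.a.(0 + X) | ··a··> n1
  n1 = b.a.(0 + (rec X. a.b.a.(0 + X))) | ··b··> n2
  n2 = a.(0 + (rec X. a.b.a.(0 + X))) | ··a··> n3
  n3 = 0 + (rec X. a.b.a.(0 + X)) | ··a··> n1
Run σ = ⟨b⟩ on P: start {m0}
  after b @ step 1: {m1}
  — P admits the full trace.
Run σ = ⟨b⟩ on Q: start {n0}
  after b @ step 1: ∅ (Q stuck)

b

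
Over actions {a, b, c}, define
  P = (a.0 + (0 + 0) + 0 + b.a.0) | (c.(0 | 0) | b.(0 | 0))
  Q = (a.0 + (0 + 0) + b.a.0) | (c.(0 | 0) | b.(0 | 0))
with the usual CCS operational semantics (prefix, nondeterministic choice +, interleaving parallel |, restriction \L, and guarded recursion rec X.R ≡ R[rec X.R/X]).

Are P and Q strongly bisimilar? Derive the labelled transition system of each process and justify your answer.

P's transition system — 12 states:
  u0 = (a.0 + (0 + 0) + 0 + b.a.0) | (c.(0 | 0) | b.(0 | 0)) ⊢ =a=> u1, =b=> u2, =b=> u3, =c=> u4
  u1 = 0 | (c.(0 | 0) | b.(0 | 0)) ⊢ =b=> u5, =c=> u6
  u2 = (a.0 + (0 + 0) + 0 + b.a.0) | (c.(0 | 0) | (0 | 0)) ⊢ =a=> u5, =b=> u7, =c=> u8
  u3 = a.0 | (c.(0 | 0) | b.(0 | 0)) ⊢ =a=> u1, =b=> u7, =c=> u9
  u4 = (a.0 + (0 + 0) + 0 + b.a.0) | (0 | 0 | b.(0 | 0)) ⊢ =a=> u6, =b=> u8, =b=> u9
  u5 = 0 | (c.(0 | 0) | (0 | 0)) ⊢ =c=> u10
  u6 = 0 | (0 | 0 | b.(0 | 0)) ⊢ =b=> u10
  u7 = a.0 | (c.(0 | 0) | (0 | 0)) ⊢ =a=> u5, =c=> u11
  u8 = (a.0 + (0 + 0) + 0 + b.a.0) | (0 | 0 | (0 | 0)) ⊢ =a=> u10, =b=> u11
  u9 = a.0 | (0 | 0 | b.(0 | 0)) ⊢ =a=> u6, =b=> u11
  u10 = 0 | (0 | 0 | (0 | 0)) ⊢ stopped
  u11 = a.0 | (0 | 0 | (0 | 0)) ⊢ =a=> u10
Q's transition system — 12 states:
  v0 = (a.0 + (0 + 0) + b.a.0) | (c.(0 | 0) | b.(0 | 0)) ⊢ =a=> v1, =b=> v2, =b=> v3, =c=> v4
  v1 = 0 | (c.(0 | 0) | b.(0 | 0)) ⊢ =b=> v5, =c=> v6
  v2 = (a.0 + (0 + 0) + b.a.0) | (c.(0 | 0) | (0 | 0)) ⊢ =a=> v5, =b=> v7, =c=> v8
  v3 = a.0 | (c.(0 | 0) | b.(0 | 0)) ⊢ =a=> v1, =b=> v7, =c=> v9
  v4 = (a.0 + (0 + 0) + b.a.0) | (0 | 0 | b.(0 | 0)) ⊢ =a=> v6, =b=> v8, =b=> v9
  v5 = 0 | (c.(0 | 0) | (0 | 0)) ⊢ =c=> v10
  v6 = 0 | (0 | 0 | b.(0 | 0)) ⊢ =b=> v10
  v7 = a.0 | (c.(0 | 0) | (0 | 0)) ⊢ =a=> v5, =c=> v11
  v8 = (a.0 + (0 + 0) + b.a.0) | (0 | 0 | (0 | 0)) ⊢ =a=> v10, =b=> v11
  v9 = a.0 | (0 | 0 | b.(0 | 0)) ⊢ =a=> v6, =b=> v11
  v10 = 0 | (0 | 0 | (0 | 0)) ⊢ stopped
  v11 = a.0 | (0 | 0 | (0 | 0)) ⊢ =a=> v10
Bisimilarity quotient blocks:
  B0 = {u0, v0}
  B1 = {u4, v4}
  B2 = {u6, v6}
  B3 = {u10, v10}
  B4 = {u8, v8}
  B5 = {u11, v11}
  B6 = {u9, v9}
  B7 = {u1, v1}
  B8 = {u5, v5}
  B9 = {u2, v2}
  B10 = {u7, v7}
  B11 = {u3, v3}
u0 ∈ B0, v0 ∈ B0 → same block

YES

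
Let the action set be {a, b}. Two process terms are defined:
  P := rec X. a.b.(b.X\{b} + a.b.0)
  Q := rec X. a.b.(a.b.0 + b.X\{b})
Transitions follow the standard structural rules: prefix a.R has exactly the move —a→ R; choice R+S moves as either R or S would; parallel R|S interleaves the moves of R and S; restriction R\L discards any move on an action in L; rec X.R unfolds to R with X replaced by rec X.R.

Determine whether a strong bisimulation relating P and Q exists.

bisimilar

LTS(P): 7 reachable states
  u0 = rec X. a.b.(b.X\{b} + a.b.0) → —a→ u1
  u1 = b.(b.(rec X. a.b.(b.X\{b} + a.b.0))\{b} + a.b.0) → —b→ u2
  u2 = b.(rec X. a.b.(b.X\{b} + a.b.0))\{b} + a.b.0 → —a→ u3, —b→ u4
  u3 = b.0 → —b→ u5
  u4 = (rec X. a.b.(b.X\{b} + a.b.0))\{b} → —a→ u6
  u5 = 0 → ∅
  u6 = (b.(b.(rec X. a.b.(b.X\{b} + a.b.0))\{b} + a.b.0))\{b} → ∅
LTS(Q): 7 reachable states
  v0 = rec X. a.b.(a.b.0 + b.X\{b}) → —a→ v1
  v1 = b.(a.b.0 + b.(rec X. a.b.(a.b.0 + b.X\{b}))\{b}) → —b→ v2
  v2 = a.b.0 + b.(rec X. a.b.(a.b.0 + b.X\{b}))\{b} → —a→ v3, —b→ v4
  v3 = b.0 → —b→ v5
  v4 = (rec X. a.b.(a.b.0 + b.X\{b}))\{b} → —a→ v6
  v5 = 0 → ∅
  v6 = (b.(a.b.0 + b.(rec X. a.b.(a.b.0 + b.X\{b}))\{b}))\{b} → ∅
Bisimilarity quotient blocks:
  B0 = {u0, v0}
  B1 = {u1, v1}
  B2 = {u2, v2}
  B3 = {u3, v3}
  B4 = {u5, u6, v5, v6}
  B5 = {u4, v4}
u0 ∈ B0, v0 ∈ B0 → same block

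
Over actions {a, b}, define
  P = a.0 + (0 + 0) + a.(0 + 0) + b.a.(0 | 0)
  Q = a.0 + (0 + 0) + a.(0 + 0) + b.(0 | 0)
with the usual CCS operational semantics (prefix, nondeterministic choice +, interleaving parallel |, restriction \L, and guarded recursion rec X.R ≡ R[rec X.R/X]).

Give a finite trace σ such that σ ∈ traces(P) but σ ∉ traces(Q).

ba

LTS(P): 5 reachable states
  u0 = a.0 + (0 + 0) + a.(0 + 0) + b.a.(0 | 0) ⊢ —a→ u1, —a→ u2, —b→ u3
  u1 = 0 ⊢ stopped
  u2 = 0 + 0 ⊢ stopped
  u3 = a.(0 | 0) ⊢ —a→ u4
  u4 = 0 | 0 ⊢ stopped
LTS(Q): 4 reachable states
  v0 = a.0 + (0 + 0) + a.(0 + 0) + b.(0 | 0) ⊢ —a→ v1, —a→ v2, —b→ v3
  v1 = 0 ⊢ stopped
  v2 = 0 + 0 ⊢ stopped
  v3 = 0 | 0 ⊢ stopped
Trace ⟨ba⟩ through P, begin at {u0}:
  [1] b ⇒ {u3}
  [2] a ⇒ {u4}
  P completes σ.
Trace ⟨ba⟩ through Q, begin at {v0}:
  [1] b ⇒ {v3}
  [2] a ⇒ no successor for Q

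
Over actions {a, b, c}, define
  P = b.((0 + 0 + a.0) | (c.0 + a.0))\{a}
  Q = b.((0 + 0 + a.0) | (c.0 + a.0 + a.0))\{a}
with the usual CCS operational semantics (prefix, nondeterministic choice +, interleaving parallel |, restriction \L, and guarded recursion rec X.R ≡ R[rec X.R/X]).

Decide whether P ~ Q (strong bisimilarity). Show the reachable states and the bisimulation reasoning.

bisimilar

Reachable graph of P (3 states):
  m0 = b.((0 + 0 + a.0) | (c.0 + a.0))\{a} has moves ··b··> m1
  m1 = ((0 + 0 + a.0) | (c.0 + a.0))\{a} has moves ··c··> m2
  m2 = ((0 + 0 + a.0) | 0)\{a} has moves stopped
Reachable graph of Q (3 states):
  n0 = b.((0 + 0 + a.0) | (c.0 + a.0 + a.0))\{a} has moves ··b··> n1
  n1 = ((0 + 0 + a.0) | (c.0 + a.0 + a.0))\{a} has moves ··c··> n2
  n2 = ((0 + 0 + a.0) | 0)\{a} has moves stopped
Coarsest stable partition (strong bisimilarity classes):
  B0 = {m0, n0}
  B1 = {m1, n1}
  B2 = {m2, n2}
m0 ∈ B0, n0 ∈ B0 → same block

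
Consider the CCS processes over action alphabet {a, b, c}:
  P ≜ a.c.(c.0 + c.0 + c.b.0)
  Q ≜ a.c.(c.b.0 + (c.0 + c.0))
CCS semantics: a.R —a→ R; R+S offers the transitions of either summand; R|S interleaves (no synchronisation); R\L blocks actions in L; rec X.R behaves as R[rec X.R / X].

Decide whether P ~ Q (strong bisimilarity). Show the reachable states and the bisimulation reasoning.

YES

LTS(P): 5 reachable states
  m0 = a.c.(c.0 + c.0 + c.b.0) | --a--▸ m1
  m1 = c.(c.0 + c.0 + c.b.0) | --c--▸ m2
  m2 = c.0 + c.0 + c.b.0 | --c--▸ m3, --c--▸ m4
  m3 = 0 | stopped
  m4 = b.0 | --b--▸ m3
LTS(Q): 5 reachable states
  n0 = a.c.(c.b.0 + (c.0 + c.0)) | --a--▸ n1
  n1 = c.(c.b.0 + (c.0 + c.0)) | --c--▸ n2
  n2 = c.b.0 + (c.0 + c.0) | --c--▸ n3, --c--▸ n4
  n3 = 0 | stopped
  n4 = b.0 | --b--▸ n3
Partition-refinement fixed point:
  B0 = {m0, n0}
  B1 = {m1, n1}
  B2 = {m2, n2}
  B3 = {m4, n4}
  B4 = {m3, n3}
m0 ∈ B0, n0 ∈ B0 → same block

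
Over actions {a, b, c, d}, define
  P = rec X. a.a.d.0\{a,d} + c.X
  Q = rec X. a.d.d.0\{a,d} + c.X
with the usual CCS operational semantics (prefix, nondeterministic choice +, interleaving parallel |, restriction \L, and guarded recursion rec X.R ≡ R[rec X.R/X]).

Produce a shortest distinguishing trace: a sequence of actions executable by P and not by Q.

aa

P's transition system — 4 states:
  p0 = rec X. a.a.d.0\{a,d} + c.X → ··a··> p1, ··c··> p0
  p1 = a.d.0\{a,d} → ··a··> p2
  p2 = d.0\{a,d} → ··d··> p3
  p3 = 0\{a,d} → deadlocked
Q's transition system — 4 states:
  q0 = rec X. a.d.d.0\{a,d} + c.X → ··a··> q1, ··c··> q0
  q1 = d.d.0\{a,d} → ··d··> q2
  q2 = d.0\{a,d} → ··d··> q3
  q3 = 0\{a,d} → deadlocked
Trace ⟨aa⟩ through P, begin at {p0}:
  step 1 (a): {p1}
  step 2 (a): {p2}
  ✓ P
Trace ⟨aa⟩ through Q, begin at {q0}:
  step 1 (a): {q1}
  step 2 (a): no successor for Q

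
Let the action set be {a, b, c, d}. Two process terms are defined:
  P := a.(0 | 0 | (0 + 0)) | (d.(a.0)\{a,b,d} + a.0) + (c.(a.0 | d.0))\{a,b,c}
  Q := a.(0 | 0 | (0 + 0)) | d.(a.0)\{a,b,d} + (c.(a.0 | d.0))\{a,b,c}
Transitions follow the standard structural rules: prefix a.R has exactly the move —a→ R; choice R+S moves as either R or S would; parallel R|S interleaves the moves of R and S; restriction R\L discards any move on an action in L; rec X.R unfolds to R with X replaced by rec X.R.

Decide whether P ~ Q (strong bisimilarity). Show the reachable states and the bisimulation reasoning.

not bisimilar

Reachable graph of P (6 states):
  s0 = a.(0 | 0 | (0 + 0)) | (d.(a.0)\{a,b,d} + a.0) + (c.(a.0 | d.0))\{a,b,c} :: =a=> s1, =a=> s2, =d=> s3
  s1 = 0 | 0 | (0 + 0) | (d.(a.0)\{a,b,d} + a.0) :: =a=> s4, =d=> s5
  s2 = a.(0 | 0 | (0 + 0)) | 0 :: =a=> s4
  s3 = a.(0 | 0 | (0 + 0)) | (a.0)\{a,b,d} :: =a=> s5
  s4 = 0 | 0 | (0 + 0) | 0 :: ∅
  s5 = 0 | 0 | (0 + 0) | (a.0)\{a,b,d} :: ∅
Reachable graph of Q (4 states):
  t0 = a.(0 | 0 | (0 + 0)) | d.(a.0)\{a,b,d} + (c.(a.0 | d.0))\{a,b,c} :: =a=> t1, =d=> t2
  t1 = 0 | 0 | (0 + 0) | d.(a.0)\{a,b,d} :: =d=> t3
  t2 = a.(0 | 0 | (0 + 0)) | (a.0)\{a,b,d} :: =a=> t3
  t3 = 0 | 0 | (0 + 0) | (a.0)\{a,b,d} :: ∅
Coarsest stable partition (strong bisimilarity classes):
  B0 = {s0}
  B1 = {s1}
  B2 = {s4, s5, t3}
  B3 = {s2, s3, t2}
  B4 = {t0}
  B5 = {t1}
s0 ∈ B0, t0 ∈ B4 → different blocks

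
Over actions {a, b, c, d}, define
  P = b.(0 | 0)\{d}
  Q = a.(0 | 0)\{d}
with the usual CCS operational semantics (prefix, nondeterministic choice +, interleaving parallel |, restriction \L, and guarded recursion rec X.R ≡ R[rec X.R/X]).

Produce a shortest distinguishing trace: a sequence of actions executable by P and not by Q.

LTS(P): 2 reachable states
  u0 = b.(0 | 0)\{d} → ··b··> u1
  u1 = (0 | 0)\{d} → stopped
LTS(Q): 2 reachable states
  v0 = a.(0 | 0)\{d} → ··a··> v1
  v1 = (0 | 0)\{d} → stopped
Trace ⟨b⟩ through P, begin at {u0}:
  after b @ step 1: {u1}
  P completes σ.
Trace ⟨b⟩ through Q, begin at {v0}:
  after b @ step 1: no successor for Q

b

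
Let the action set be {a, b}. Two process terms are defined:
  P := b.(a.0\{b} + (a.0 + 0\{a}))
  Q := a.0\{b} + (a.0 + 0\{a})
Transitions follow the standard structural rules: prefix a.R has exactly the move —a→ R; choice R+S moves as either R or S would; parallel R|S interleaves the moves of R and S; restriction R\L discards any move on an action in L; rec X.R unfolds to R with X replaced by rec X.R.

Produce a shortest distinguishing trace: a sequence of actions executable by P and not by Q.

P's transition system — 4 states:
  s0 = b.(a.0\{b} + (a.0 + 0\{a})) has moves —b→ s1
  s1 = a.0\{b} + (a.0 + 0\{a}) has moves —a→ s2, —a→ s3
  s2 = 0 has moves ∅
  s3 = 0\{b} has moves ∅
Q's transition system — 3 states:
  t0 = a.0\{b} + (a.0 + 0\{a}) has moves —a→ t1, —a→ t2
  t1 = 0 has moves ∅
  t2 = 0\{b} has moves ∅
Executing b from P (initial set {s0}):
  after b @ step 1: {s1}
  ✓ P
Executing b from Q (initial set {t0}):
  after b @ step 1: no successor for Q

b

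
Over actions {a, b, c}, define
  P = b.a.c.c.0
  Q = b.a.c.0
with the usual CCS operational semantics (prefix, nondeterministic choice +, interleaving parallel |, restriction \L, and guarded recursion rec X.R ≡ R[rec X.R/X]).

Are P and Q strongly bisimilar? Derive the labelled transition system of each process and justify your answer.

not bisimilar

Reachable graph of P (5 states):
  u0 = b.a.c.c.0 | -b-> u1
  u1 = a.c.c.0 | -a-> u2
  u2 = c.c.0 | -c-> u3
  u3 = c.0 | -c-> u4
  u4 = 0 | ·
Reachable graph of Q (4 states):
  v0 = b.a.c.0 | -b-> v1
  v1 = a.c.0 | -a-> v2
  v2 = c.0 | -c-> v3
  v3 = 0 | ·
Partition-refinement fixed point:
  B0 = {u0}
  B1 = {u1}
  B2 = {u2}
  B3 = {u3, v2}
  B4 = {u4, v3}
  B5 = {v0}
  B6 = {v1}
u0 ∈ B0, v0 ∈ B5 → different blocks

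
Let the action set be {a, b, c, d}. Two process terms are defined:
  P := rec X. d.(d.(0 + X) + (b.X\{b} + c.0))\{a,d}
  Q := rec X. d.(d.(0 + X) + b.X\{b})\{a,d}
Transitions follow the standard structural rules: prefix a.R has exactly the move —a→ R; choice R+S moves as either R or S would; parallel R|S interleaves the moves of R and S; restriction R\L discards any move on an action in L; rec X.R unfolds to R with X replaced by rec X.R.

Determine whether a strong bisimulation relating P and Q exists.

P's transition system — 4 states:
  p0 = rec X. d.(d.(0 + X) + (b.X\{b} + c.0))\{a,d} :: —d→ p1
  p1 = (d.(0 + (rec X. d.(d.(0 + X) + (b.X\{b} + c.0))\{a,d})) + (b.(rec X. d.(d.(0 + X) + (b.X\{b} + c.0))\{a,d})\{b} + c.0))\{a,d} :: —b→ p2, —c→ p3
  p2 = (rec X. d.(d.(0 + X) + (b.X\{b} + c.0))\{a,d})\{b}\{a,d} :: deadlocked
  p3 = 0\{a,d} :: deadlocked
Q's transition system — 3 states:
  q0 = rec X. d.(d.(0 + X) + b.X\{b})\{a,d} :: —d→ q1
  q1 = (d.(0 + (rec X. d.(d.(0 + X) + b.X\{b})\{a,d})) + b.(rec X. d.(d.(0 + X) + b.X\{b})\{a,d})\{b})\{a,d} :: —b→ q2
  q2 = (rec X. d.(d.(0 + X) + b.X\{b})\{a,d})\{b}\{a,d} :: deadlocked
Partition-refinement fixed point:
  B0 = {p0}
  B1 = {p1}
  B2 = {p2, p3, q2}
  B3 = {q0}
  B4 = {q1}
p0 ∈ B0, q0 ∈ B3 → different blocks

NO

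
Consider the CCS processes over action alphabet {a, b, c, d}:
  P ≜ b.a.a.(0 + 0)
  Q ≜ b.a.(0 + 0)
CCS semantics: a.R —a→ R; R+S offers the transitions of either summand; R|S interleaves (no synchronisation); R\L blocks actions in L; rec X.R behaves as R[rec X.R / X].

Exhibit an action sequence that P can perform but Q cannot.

LTS(P): 4 reachable states
  u0 = b.a.a.(0 + 0) has moves -b-> u1
  u1 = a.a.(0 + 0) has moves -a-> u2
  u2 = a.(0 + 0) has moves -a-> u3
  u3 = 0 + 0 has moves deadlocked
LTS(Q): 3 reachable states
  v0 = b.a.(0 + 0) has moves -b-> v1
  v1 = a.(0 + 0) has moves -a-> v2
  v2 = 0 + 0 has moves deadlocked
Run σ = ⟨baa⟩ on P: start {u0}
  [1] b ⇒ {u1}
  [2] a ⇒ {u2}
  [3] a ⇒ {u3}
  P completes σ.
Run σ = ⟨baa⟩ on Q: start {v0}
  [1] b ⇒ {v1}
  [2] a ⇒ {v2}
  [3] a ⇒ ∅  — Q cannot continue

baa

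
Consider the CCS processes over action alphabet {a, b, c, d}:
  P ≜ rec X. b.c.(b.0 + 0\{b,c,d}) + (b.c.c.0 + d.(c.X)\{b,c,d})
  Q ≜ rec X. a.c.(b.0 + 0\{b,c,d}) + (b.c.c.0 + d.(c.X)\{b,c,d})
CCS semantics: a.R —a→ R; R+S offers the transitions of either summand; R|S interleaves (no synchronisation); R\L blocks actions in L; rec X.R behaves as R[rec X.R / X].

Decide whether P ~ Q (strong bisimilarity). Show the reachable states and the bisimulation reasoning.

not bisimilar

P's transition system — 7 states:
  s0 = rec X. b.c.(b.0 + 0\{b,c,d}) + (b.c.c.0 + d.(c.X)\{b,c,d}) :: =b=> s1, =b=> s2, =d=> s3
  s1 = c.(b.0 + 0\{b,c,d}) :: =c=> s4
  s2 = c.c.0 :: =c=> s5
  s3 = (c.(rec X. b.c.(b.0 + 0\{b,c,d}) + (b.c.c.0 + d.(c.X)\{b,c,d})))\{b,c,d} :: ·
  s4 = b.0 + 0\{b,c,d} :: =b=> s6
  s5 = c.0 :: =c=> s6
  s6 = 0 :: ·
Q's transition system — 7 states:
  t0 = rec X. a.c.(b.0 + 0\{b,c,d}) + (b.c.c.0 + d.(c.X)\{b,c,d}) :: =a=> t1, =b=> t2, =d=> t3
  t1 = c.(b.0 + 0\{b,c,d}) :: =c=> t4
  t2 = c.c.0 :: =c=> t5
  t3 = (c.(rec X. a.c.(b.0 + 0\{b,c,d}) + (b.c.c.0 + d.(c.X)\{b,c,d})))\{b,c,d} :: ·
  t4 = b.0 + 0\{b,c,d} :: =b=> t6
  t5 = c.0 :: =c=> t6
  t6 = 0 :: ·
Bisimilarity quotient blocks:
  B0 = {s0}
  B1 = {s2, t2}
  B2 = {s5, t5}
  B3 = {s3, s6, t3, t6}
  B4 = {s1, t1}
  B5 = {s4, t4}
  B6 = {t0}
s0 ∈ B0, t0 ∈ B6 → different blocks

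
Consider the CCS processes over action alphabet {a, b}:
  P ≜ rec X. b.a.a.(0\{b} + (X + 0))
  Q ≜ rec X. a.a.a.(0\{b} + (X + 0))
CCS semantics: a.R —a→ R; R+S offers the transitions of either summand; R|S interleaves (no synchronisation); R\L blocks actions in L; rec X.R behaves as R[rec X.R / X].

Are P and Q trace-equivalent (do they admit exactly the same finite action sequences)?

Reachable graph of P (4 states):
  s0 = rec X. b.a.a.(0\{b} + (X + 0)) | —b→ s1
  s1 = a.a.(0\{b} + ((rec X. b.a.a.(0\{b} + (X + 0))) + 0)) | —a→ s2
  s2 = a.(0\{b} + ((rec X. b.a.a.(0\{b} + (X + 0))) + 0)) | —a→ s3
  s3 = 0\{b} + ((rec X. b.a.a.(0\{b} + (X + 0))) + 0) | —b→ s1
Reachable graph of Q (4 states):
  t0 = rec X. a.a.a.(0\{b} + (X + 0)) | —a→ t1
  t1 = a.a.(0\{b} + ((rec X. a.a.a.(0\{b} + (X + 0))) + 0)) | —a→ t2
  t2 = a.(0\{b} + ((rec X. a.a.a.(0\{b} + (X + 0))) + 0)) | —a→ t3
  t3 = 0\{b} + ((rec X. a.a.a.(0\{b} + (X + 0))) + 0) | —a→ t1
Run σ = ⟨b⟩ on P: start {s0}
  step 1 (b): {s1}
  ✓ P
Run σ = ⟨b⟩ on Q: start {t0}
  step 1 (b): ∅ (Q stuck)

trace-distinct — witness ⟨b⟩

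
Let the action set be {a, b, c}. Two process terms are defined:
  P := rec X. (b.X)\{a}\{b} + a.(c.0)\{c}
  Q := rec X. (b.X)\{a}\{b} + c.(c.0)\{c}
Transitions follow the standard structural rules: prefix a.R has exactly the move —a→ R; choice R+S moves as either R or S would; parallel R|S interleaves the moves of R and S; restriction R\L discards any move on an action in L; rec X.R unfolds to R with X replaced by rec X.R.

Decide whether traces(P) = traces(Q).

trace-distinct — witness ⟨a⟩

Reachable graph of P (2 states):
  s0 = rec X. (b.X)\{a}\{b} + a.(c.0)\{c} → =a=> s1
  s1 = (c.0)\{c} → deadlocked
Reachable graph of Q (2 states):
  t0 = rec X. (b.X)\{a}\{b} + c.(c.0)\{c} → =c=> t1
  t1 = (c.0)\{c} → deadlocked
Executing a from P (initial set {s0}):
  [1] a ⇒ {s1}
  P completes σ.
Executing a from Q (initial set {t0}):
  [1] a ⇒ no successor for Q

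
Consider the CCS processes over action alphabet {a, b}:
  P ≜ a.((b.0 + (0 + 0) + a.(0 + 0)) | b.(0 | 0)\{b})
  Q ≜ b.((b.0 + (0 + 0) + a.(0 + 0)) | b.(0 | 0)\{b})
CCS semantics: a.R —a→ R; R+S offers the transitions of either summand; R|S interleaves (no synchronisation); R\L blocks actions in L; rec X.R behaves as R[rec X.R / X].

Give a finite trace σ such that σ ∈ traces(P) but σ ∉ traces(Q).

a

LTS(P): 7 reachable states
  u0 = a.((b.0 + (0 + 0) + a.(0 + 0)) | b.(0 | 0)\{b}) :: --a--▸ u1
  u1 = (b.0 + (0 + 0) + a.(0 + 0)) | b.(0 | 0)\{b} :: --a--▸ u2, --b--▸ u3, --b--▸ u4
  u2 = (0 + 0) | b.(0 | 0)\{b} :: --b--▸ u5
  u3 = (b.0 + (0 + 0) + a.(0 + 0)) | (0 | 0)\{b} :: --a--▸ u5, --b--▸ u6
  u4 = 0 | b.(0 | 0)\{b} :: --b--▸ u6
  u5 = (0 + 0) | (0 | 0)\{b} :: ∅
  u6 = 0 | (0 | 0)\{b} :: ∅
LTS(Q): 7 reachable states
  v0 = b.((b.0 + (0 + 0) + a.(0 + 0)) | b.(0 | 0)\{b}) :: --b--▸ v1
  v1 = (b.0 + (0 + 0) + a.(0 + 0)) | b.(0 | 0)\{b} :: --a--▸ v2, --b--▸ v3, --b--▸ v4
  v2 = (0 + 0) | b.(0 | 0)\{b} :: --b--▸ v5
  v3 = (b.0 + (0 + 0) + a.(0 + 0)) | (0 | 0)\{b} :: --a--▸ v5, --b--▸ v6
  v4 = 0 | b.(0 | 0)\{b} :: --b--▸ v6
  v5 = (0 + 0) | (0 | 0)\{b} :: ∅
  v6 = 0 | (0 | 0)\{b} :: ∅
Trace ⟨a⟩ through P, begin at {u0}:
  step 1 (a): {u1}
  — P admits the full trace.
Trace ⟨a⟩ through Q, begin at {v0}:
  step 1 (a): ∅ (Q stuck)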